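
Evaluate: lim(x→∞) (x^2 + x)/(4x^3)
This is an ∞/∞ indeterminate form.

Apply L'Hôpital's rule: differentiate numerator and denominator separately.
  f(x) = x^2 + x   ⇒   f'(x) = 2·x + 1
  g(x) = 4·x^3   ⇒   g'(x) = 12·x^2
  lim(x→∞) f'(x)/g'(x) = lim(x→∞) (2·x + 1)/(12·x^2)
  = 0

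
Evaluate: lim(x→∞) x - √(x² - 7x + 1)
This is an ∞-∞ indeterminate form.

Combine fractions or rationalize to convert ∞-∞ to 0/0 form:
  lim(x→∞) x - √(x² - 7x + 1) = 7/2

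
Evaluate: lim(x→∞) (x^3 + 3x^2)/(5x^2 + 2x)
This is an ∞/∞ indeterminate form.

Apply L'Hôpital's rule: differentiate numerator and denominator separately.
  f(x) = x^3 + 3·x^2   ⇒   f'(x) = 3·x^2 + 6·x
  g(x) = 5·x^2 + 2·x   ⇒   g'(x) = 10·x + 2
  lim(x→∞) f'(x)/g'(x) = lim(x→∞) (3·x^2 + 6·x)/(10·x + 2)
  = ∞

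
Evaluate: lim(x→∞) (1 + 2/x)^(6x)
This is an exponential indeterminate form.

For exponential indeterminate forms, take the natural log:
  Let L = lim(x→∞) (1 + 2/x)^(6x)
  Then ln(L) = lim(x→∞) [exponent × ln(base)]
  Evaluate using L'Hôpital or standard limits, then exponentiate.
  L = e^(12)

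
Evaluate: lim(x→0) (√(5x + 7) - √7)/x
This is a standard limit.

Factor or rationalize the expression:
  lim(x→0) (√(5x + 7) - √7)/x = 5·sqrt(7)/14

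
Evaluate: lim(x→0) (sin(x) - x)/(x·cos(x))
This is a 0/0 indeterminate form.

Apply L'Hôpital's rule: differentiate numerator and denominator separately.
  f(x) = -x + sin(x)   ⇒   f'(x) = cos(x) - 1
  g(x) = x·cos(x)   ⇒   g'(x) = -x·sin(x) + cos(x)
  lim(x→0) f'(x)/g'(x) = lim(x→0) (cos(x) - 1)/(-x·sin(x) + cos(x))
  = 0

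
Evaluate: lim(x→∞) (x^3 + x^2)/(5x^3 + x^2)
This is an ∞/∞ indeterminate form.

Apply L'Hôpital's rule: differentiate numerator and denominator separately.
  f(x) = x^3 + x^2   ⇒   f'(x) = 3·x^2 + 2·x
  g(x) = 5·x^3 + x^2   ⇒   g'(x) = 15·x^2 + 2·x
  lim(x→∞) f'(x)/g'(x) = lim(x→∞) (3·x^2 + 2·x)/(15·x^2 + 2·x)
  = 1/5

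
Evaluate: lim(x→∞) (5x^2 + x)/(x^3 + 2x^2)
This is an ∞/∞ indeterminate form.

Apply L'Hôpital's rule: differentiate numerator and denominator separately.
  f(x) = 5·x^2 + x   ⇒   f'(x) = 10·x + 1
  g(x) = x^3 + 2·x^2   ⇒   g'(x) = 3·x^2 + 4·x
  lim(x→∞) f'(x)/g'(x) = lim(x→∞) (10·x + 1)/(3·x^2 + 4·x)
  = 0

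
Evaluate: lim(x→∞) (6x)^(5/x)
This is an exponential indeterminate form.

For exponential indeterminate forms, take the natural log:
  Let L = lim(x→∞) (6x)^(5/x)
  Then ln(L) = lim(x→∞) [exponent × ln(base)]
  Evaluate using L'Hôpital or standard limits, then exponentiate.
  L = 1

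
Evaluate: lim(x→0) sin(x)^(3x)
This is an exponential indeterminate form.

For exponential indeterminate forms, take the natural log:
  Let L = lim(x→0) sin(x)^(3x)
  Then ln(L) = lim(x→0) [exponent × ln(base)]
  Evaluate using L'Hôpital or standard limits, then exponentiate.
  L = 1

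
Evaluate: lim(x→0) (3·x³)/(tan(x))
This is a 0/0 indeterminate form.

Apply L'Hôpital's rule: differentiate numerator and denominator separately.
  f(x) = 3·x^3   ⇒   f'(x) = 9·x^2
  g(x) = tan(x)   ⇒   g'(x) = tan(x)^2 + 1
  lim(x→0) f'(x)/g'(x) = lim(x→0) (9·x^2)/(tan(x)^2 + 1)
  = 0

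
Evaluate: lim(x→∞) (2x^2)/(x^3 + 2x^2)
This is an ∞/∞ indeterminate form.

Apply L'Hôpital's rule: differentiate numerator and denominator separately.
  f(x) = 2·x^2   ⇒   f'(x) = 4·x
  g(x) = x^3 + 2·x^2   ⇒   g'(x) = 3·x^2 + 4·x
  lim(x→∞) f'(x)/g'(x) = lim(x→∞) (4·x)/(3·x^2 + 4·x)
  = 0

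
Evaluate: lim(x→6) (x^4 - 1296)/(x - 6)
This is a standard limit.

Factor or rationalize the expression:
  lim(x→6) (x^4 - 1296)/(x - 6) = 864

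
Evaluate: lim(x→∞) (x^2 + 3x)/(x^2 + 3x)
This is an ∞/∞ indeterminate form.

Apply L'Hôpital's rule: differentiate numerator and denominator separately.
  f(x) = x^2 + 3·x   ⇒   f'(x) = 2·x + 3
  g(x) = x^2 + 3·x   ⇒   g'(x) = 2·x + 3
  lim(x→∞) f'(x)/g'(x) = lim(x→∞) (2·x + 3)/(2·x + 3)
  = 1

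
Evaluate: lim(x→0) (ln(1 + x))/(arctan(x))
This is a 0/0 indeterminate form.

Apply L'Hôpital's rule: differentiate numerator and denominator separately.
  f(x) = ln(x + 1)   ⇒   f'(x) = 1/(x + 1)
  g(x) = atan(x)   ⇒   g'(x) = 1/(x^2 + 1)
  lim(x→0) f'(x)/g'(x) = lim(x→0) (1/(x + 1))/(1/(x^2 + 1))
  = 1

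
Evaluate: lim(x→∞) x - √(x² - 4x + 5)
This is an ∞-∞ indeterminate form.

Combine fractions or rationalize to convert ∞-∞ to 0/0 form:
  lim(x→∞) x - √(x² - 4x + 5) = 2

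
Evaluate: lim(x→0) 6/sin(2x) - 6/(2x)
This is an ∞-∞ indeterminate form.

Combine fractions or rationalize to convert ∞-∞ to 0/0 form:
  lim(x→0) 6/sin(2x) - 6/(2x) = 0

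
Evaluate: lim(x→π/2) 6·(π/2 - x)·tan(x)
This is a 0·∞ indeterminate form.

Rewrite 0·∞ as a quotient (0/0 or ∞/∞ form), then apply L'Hôpital's rule:
  lim(x→π/2) 6·(π/2 - x)·tan(x) = 6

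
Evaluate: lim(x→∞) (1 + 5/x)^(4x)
This is an exponential indeterminate form.

For exponential indeterminate forms, take the natural log:
  Let L = lim(x→∞) (1 + 5/x)^(4x)
  Then ln(L) = lim(x→∞) [exponent × ln(base)]
  Evaluate using L'Hôpital or standard limits, then exponentiate.
  L = e^(20)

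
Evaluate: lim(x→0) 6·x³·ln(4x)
This is a 0·∞ indeterminate form.

Rewrite 0·∞ as a quotient (0/0 or ∞/∞ form), then apply L'Hôpital's rule:
  lim(x→0) 6·x³·ln(4x) = 0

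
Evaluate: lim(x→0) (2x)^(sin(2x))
This is an exponential indeterminate form.

For exponential indeterminate forms, take the natural log:
  Let L = lim(x→0) (2x)^(sin(2x))
  Then ln(L) = lim(x→0) [exponent × ln(base)]
  Evaluate using L'Hôpital or standard limits, then exponentiate.
  L = 1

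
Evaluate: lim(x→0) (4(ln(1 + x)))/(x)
This is a 0/0 indeterminate form.

Apply L'Hôpital's rule: differentiate numerator and denominator separately.
  f(x) = 4·ln(x + 1)   ⇒   f'(x) = 4/(x + 1)
  g(x) = x   ⇒   g'(x) = 1
  lim(x→0) f'(x)/g'(x) = lim(x→0) (4/(x + 1))/(1)
  = 4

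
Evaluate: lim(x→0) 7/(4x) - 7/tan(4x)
This is an ∞-∞ indeterminate form.

Combine fractions or rationalize to convert ∞-∞ to 0/0 form:
  lim(x→0) 7/(4x) - 7/tan(4x) = 0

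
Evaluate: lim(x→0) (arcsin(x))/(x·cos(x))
This is a 0/0 indeterminate form.

Apply L'Hôpital's rule: differentiate numerator and denominator separately.
  f(x) = asin(x)   ⇒   f'(x) = 1/sqrt(1 - x^2)
  g(x) = x·cos(x)   ⇒   g'(x) = -x·sin(x) + cos(x)
  lim(x→0) f'(x)/g'(x) = lim(x→0) (1/sqrt(1 - x^2))/(-x·sin(x) + cos(x))
  = 1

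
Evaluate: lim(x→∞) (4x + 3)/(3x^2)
This is an ∞/∞ indeterminate form.

Apply L'Hôpital's rule: differentiate numerator and denominator separately.
  f(x) = 4·x + 3   ⇒   f'(x) = 4
  g(x) = 3·x^2   ⇒   g'(x) = 6·x
  lim(x→∞) f'(x)/g'(x) = lim(x→∞) (4)/(6·x)
  = 0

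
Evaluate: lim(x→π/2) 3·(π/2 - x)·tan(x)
This is a 0·∞ indeterminate form.

Rewrite 0·∞ as a quotient (0/0 or ∞/∞ form), then apply L'Hôpital's rule:
  lim(x→π/2) 3·(π/2 - x)·tan(x) = 3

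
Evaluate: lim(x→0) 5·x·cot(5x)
This is a 0·∞ indeterminate form.

Rewrite 0·∞ as a quotient (0/0 or ∞/∞ form), then apply L'Hôpital's rule:
  lim(x→0) 5·x·cot(5x) = 1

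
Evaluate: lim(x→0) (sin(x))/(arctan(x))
This is a 0/0 indeterminate form.

Apply L'Hôpital's rule: differentiate numerator and denominator separately.
  f(x) = sin(x)   ⇒   f'(x) = cos(x)
  g(x) = atan(x)   ⇒   g'(x) = 1/(x^2 + 1)
  lim(x→0) f'(x)/g'(x) = lim(x→0) (cos(x))/(1/(x^2 + 1))
  = 1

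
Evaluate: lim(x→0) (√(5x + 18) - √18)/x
This is a standard limit.

Factor or rationalize the expression:
  lim(x→0) (√(5x + 18) - √18)/x = 5·sqrt(2)/12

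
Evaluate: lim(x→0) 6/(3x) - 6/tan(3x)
This is an ∞-∞ indeterminate form.

Combine fractions or rationalize to convert ∞-∞ to 0/0 form:
  lim(x→0) 6/(3x) - 6/tan(3x) = 0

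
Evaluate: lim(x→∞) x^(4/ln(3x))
This is an exponential indeterminate form.

For exponential indeterminate forms, take the natural log:
  Let L = lim(x→∞) x^(4/ln(3x))
  Then ln(L) = lim(x→∞) [exponent × ln(base)]
  Evaluate using L'Hôpital or standard limits, then exponentiate.
  L = e^(4)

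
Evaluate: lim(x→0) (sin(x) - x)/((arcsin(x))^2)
This is a 0/0 indeterminate form.

Apply L'Hôpital's rule: differentiate numerator and denominator separately.
  f(x) = -x + sin(x)   ⇒   f'(x) = cos(x) - 1
  g(x) = asin(x)^2   ⇒   g'(x) = 2·asin(x)/sqrt(1 - x^2)
  lim(x→0) f'(x)/g'(x) = lim(x→0) (cos(x) - 1)/(2·asin(x)/sqrt(1 - x^2))
  = 0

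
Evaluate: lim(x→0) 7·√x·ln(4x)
This is a 0·∞ indeterminate form.

Rewrite 0·∞ as a quotient (0/0 or ∞/∞ form), then apply L'Hôpital's rule:
  lim(x→0) 7·√x·ln(4x) = 0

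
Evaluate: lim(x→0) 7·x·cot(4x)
This is a 0·∞ indeterminate form.

Rewrite 0·∞ as a quotient (0/0 or ∞/∞ form), then apply L'Hôpital's rule:
  lim(x→0) 7·x·cot(4x) = 7/4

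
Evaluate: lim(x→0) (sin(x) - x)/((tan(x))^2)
This is a 0/0 indeterminate form.

Apply L'Hôpital's rule: differentiate numerator and denominator separately.
  f(x) = -x + sin(x)   ⇒   f'(x) = cos(x) - 1
  g(x) = tan(x)^2   ⇒   g'(x) = (2·tan(x)^2 + 2)·tan(x)
  lim(x→0) f'(x)/g'(x) = lim(x→0) (cos(x) - 1)/((2·tan(x)^2 + 2)·tan(x))
  = 0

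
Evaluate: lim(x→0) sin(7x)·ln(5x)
This is a 0·∞ indeterminate form.

Rewrite 0·∞ as a quotient (0/0 or ∞/∞ form), then apply L'Hôpital's rule:
  lim(x→0) sin(7x)·ln(5x) = 0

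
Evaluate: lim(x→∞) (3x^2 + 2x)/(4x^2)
This is an ∞/∞ indeterminate form.

Apply L'Hôpital's rule: differentiate numerator and denominator separately.
  f(x) = 3·x^2 + 2·x   ⇒   f'(x) = 6·x + 2
  g(x) = 4·x^2   ⇒   g'(x) = 8·x
  lim(x→∞) f'(x)/g'(x) = lim(x→∞) (6·x + 2)/(8·x)
  = 3/4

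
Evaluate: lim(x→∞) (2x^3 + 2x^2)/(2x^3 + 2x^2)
This is an ∞/∞ indeterminate form.

Apply L'Hôpital's rule: differentiate numerator and denominator separately.
  f(x) = 2·x^3 + 2·x^2   ⇒   f'(x) = 6·x^2 + 4·x
  g(x) = 2·x^3 + 2·x^2   ⇒   g'(x) = 6·x^2 + 4·x
  lim(x→∞) f'(x)/g'(x) = lim(x→∞) (6·x^2 + 4·x)/(6·x^2 + 4·x)
  = 1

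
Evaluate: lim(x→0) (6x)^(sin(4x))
This is an exponential indeterminate form.

For exponential indeterminate forms, take the natural log:
  Let L = lim(x→0) (6x)^(sin(4x))
  Then ln(L) = lim(x→0) [exponent × ln(base)]
  Evaluate using L'Hôpital or standard limits, then exponentiate.
  L = 1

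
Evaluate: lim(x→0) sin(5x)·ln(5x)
This is a 0·∞ indeterminate form.

Rewrite 0·∞ as a quotient (0/0 or ∞/∞ form), then apply L'Hôpital's rule:
  lim(x→0) sin(5x)·ln(5x) = 0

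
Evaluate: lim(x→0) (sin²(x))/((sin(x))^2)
This is a 0/0 indeterminate form.

Apply L'Hôpital's rule: differentiate numerator and denominator separately.
  f(x) = sin(x)^2   ⇒   f'(x) = 2·sin(x)·cos(x)
  g(x) = sin(x)^2   ⇒   g'(x) = 2·sin(x)·cos(x)
  lim(x→0) f'(x)/g'(x) = lim(x→0) (2·sin(x)·cos(x))/(2·sin(x)·cos(x))
  = 1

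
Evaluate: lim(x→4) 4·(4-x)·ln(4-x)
This is a 0·∞ indeterminate form.

Rewrite 0·∞ as a quotient (0/0 or ∞/∞ form), then apply L'Hôpital's rule:
  lim(x→4) 4·(4-x)·ln(4-x) = 0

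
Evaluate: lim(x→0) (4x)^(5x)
This is an exponential indeterminate form.

For exponential indeterminate forms, take the natural log:
  Let L = lim(x→0) (4x)^(5x)
  Then ln(L) = lim(x→0) [exponent × ln(base)]
  Evaluate using L'Hôpital or standard limits, then exponentiate.
  L = 1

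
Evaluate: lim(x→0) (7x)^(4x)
This is an exponential indeterminate form.

For exponential indeterminate forms, take the natural log:
  Let L = lim(x→0) (7x)^(4x)
  Then ln(L) = lim(x→0) [exponent × ln(base)]
  Evaluate using L'Hôpital or standard limits, then exponentiate.
  L = 1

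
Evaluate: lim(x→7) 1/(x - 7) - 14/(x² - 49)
This is an ∞-∞ indeterminate form.

Combine fractions or rationalize to convert ∞-∞ to 0/0 form:
  lim(x→7) 1/(x - 7) - 14/(x² - 49) = 1/14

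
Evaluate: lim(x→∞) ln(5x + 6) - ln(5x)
This is an ∞-∞ indeterminate form.

Combine fractions or rationalize to convert ∞-∞ to 0/0 form:
  lim(x→∞) ln(5x + 6) - ln(5x) = 0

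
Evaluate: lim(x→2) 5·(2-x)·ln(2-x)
This is a 0·∞ indeterminate form.

Rewrite 0·∞ as a quotient (0/0 or ∞/∞ form), then apply L'Hôpital's rule:
  lim(x→2) 5·(2-x)·ln(2-x) = 0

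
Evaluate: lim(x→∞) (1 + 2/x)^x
This is an exponential indeterminate form.

For exponential indeterminate forms, take the natural log:
  Let L = lim(x→∞) (1 + 2/x)^x
  Then ln(L) = lim(x→∞) [exponent × ln(base)]
  Evaluate using L'Hôpital or standard limits, then exponentiate.
  L = e²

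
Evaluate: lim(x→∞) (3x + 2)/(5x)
This is an ∞/∞ indeterminate form.

Apply L'Hôpital's rule: differentiate numerator and denominator separately.
  f(x) = 3·x + 2   ⇒   f'(x) = 3
  g(x) = 5·x   ⇒   g'(x) = 5
  lim(x→∞) f'(x)/g'(x) = lim(x→∞) (3)/(5)
  = 3/5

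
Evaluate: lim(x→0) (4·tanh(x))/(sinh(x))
This is a 0/0 indeterminate form.

Apply L'Hôpital's rule: differentiate numerator and denominator separately.
  f(x) = 4·tanh(x)   ⇒   f'(x) = 4 - 4·tanh(x)^2
  g(x) = sinh(x)   ⇒   g'(x) = cosh(x)
  lim(x→0) f'(x)/g'(x) = lim(x→0) (4 - 4·tanh(x)^2)/(cosh(x))
  = 4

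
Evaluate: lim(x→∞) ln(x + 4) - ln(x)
This is an ∞-∞ indeterminate form.

Combine fractions or rationalize to convert ∞-∞ to 0/0 form:
  lim(x→∞) ln(x + 4) - ln(x) = 0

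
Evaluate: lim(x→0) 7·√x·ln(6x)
This is a 0·∞ indeterminate form.

Rewrite 0·∞ as a quotient (0/0 or ∞/∞ form), then apply L'Hôpital's rule:
  lim(x→0) 7·√x·ln(6x) = 0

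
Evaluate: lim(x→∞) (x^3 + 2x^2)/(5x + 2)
This is an ∞/∞ indeterminate form.

Apply L'Hôpital's rule: differentiate numerator and denominator separately.
  f(x) = x^3 + 2·x^2   ⇒   f'(x) = 3·x^2 + 4·x
  g(x) = 5·x + 2   ⇒   g'(x) = 5
  lim(x→∞) f'(x)/g'(x) = lim(x→∞) (3·x^2 + 4·x)/(5)
  = ∞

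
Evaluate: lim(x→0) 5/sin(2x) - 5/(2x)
This is an ∞-∞ indeterminate form.

Combine fractions or rationalize to convert ∞-∞ to 0/0 form:
  lim(x→0) 5/sin(2x) - 5/(2x) = 0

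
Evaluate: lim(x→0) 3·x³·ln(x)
This is a 0·∞ indeterminate form.

Rewrite 0·∞ as a quotient (0/0 or ∞/∞ form), then apply L'Hôpital's rule:
  lim(x→0) 3·x³·ln(x) = 0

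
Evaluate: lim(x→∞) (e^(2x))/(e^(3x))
This is an ∞/∞ indeterminate form.

Apply L'Hôpital's rule: differentiate numerator and denominator separately.
  f(x) = e^(2·x)   ⇒   f'(x) = 2·e^(2·x)
  g(x) = e^(3·x)   ⇒   g'(x) = 3·e^(3·x)
  lim(x→∞) f'(x)/g'(x) = lim(x→∞) (2·e^(2·x))/(3·e^(3·x))
  = 0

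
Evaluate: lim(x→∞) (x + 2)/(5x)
This is an ∞/∞ indeterminate form.

Apply L'Hôpital's rule: differentiate numerator and denominator separately.
  f(x) = x + 2   ⇒   f'(x) = 1
  g(x) = 5·x   ⇒   g'(x) = 5
  lim(x→∞) f'(x)/g'(x) = lim(x→∞) (1)/(5)
  = 1/5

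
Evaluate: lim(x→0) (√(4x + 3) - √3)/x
This is a standard limit.

Factor or rationalize the expression:
  lim(x→0) (√(4x + 3) - √3)/x = 2·sqrt(3)/3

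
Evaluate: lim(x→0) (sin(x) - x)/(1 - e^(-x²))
This is a 0/0 indeterminate form.

Apply L'Hôpital's rule: differentiate numerator and denominator separately.
  f(x) = -x + sin(x)   ⇒   f'(x) = cos(x) - 1
  g(x) = 1 - e^(-x^2)   ⇒   g'(x) = 2·x·e^(-x^2)
  lim(x→0) f'(x)/g'(x) = lim(x→0) (cos(x) - 1)/(2·x·e^(-x^2))
  = 0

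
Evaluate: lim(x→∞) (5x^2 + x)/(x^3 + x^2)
This is an ∞/∞ indeterminate form.

Apply L'Hôpital's rule: differentiate numerator and denominator separately.
  f(x) = 5·x^2 + x   ⇒   f'(x) = 10·x + 1
  g(x) = x^3 + x^2   ⇒   g'(x) = 3·x^2 + 2·x
  lim(x→∞) f'(x)/g'(x) = lim(x→∞) (10·x + 1)/(3·x^2 + 2·x)
  = 0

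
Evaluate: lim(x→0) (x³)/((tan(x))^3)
This is a 0/0 indeterminate form.

Apply L'Hôpital's rule: differentiate numerator and denominator separately.
  f(x) = x^3   ⇒   f'(x) = 3·x^2
  g(x) = tan(x)^3   ⇒   g'(x) = (3·tan(x)^2 + 3)·tan(x)^2
  lim(x→0) f'(x)/g'(x) = lim(x→0) (3·x^2)/((3·tan(x)^2 + 3)·tan(x)^2)
  = 1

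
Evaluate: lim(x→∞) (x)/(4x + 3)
This is an ∞/∞ indeterminate form.

Apply L'Hôpital's rule: differentiate numerator and denominator separately.
  f(x) = x   ⇒   f'(x) = 1
  g(x) = 4·x + 3   ⇒   g'(x) = 4
  lim(x→∞) f'(x)/g'(x) = lim(x→∞) (1)/(4)
  = 1/4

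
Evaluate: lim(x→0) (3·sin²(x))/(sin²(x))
This is a 0/0 indeterminate form.

Apply L'Hôpital's rule: differentiate numerator and denominator separately.
  f(x) = 3·sin(x)^2   ⇒   f'(x) = 6·sin(x)·cos(x)
  g(x) = sin(x)^2   ⇒   g'(x) = 2·sin(x)·cos(x)
  lim(x→0) f'(x)/g'(x) = lim(x→0) (6·sin(x)·cos(x))/(2·sin(x)·cos(x))
  = 3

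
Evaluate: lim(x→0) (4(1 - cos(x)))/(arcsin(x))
This is a 0/0 indeterminate form.

Apply L'Hôpital's rule: differentiate numerator and denominator separately.
  f(x) = 4 - 4·cos(x)   ⇒   f'(x) = 4·sin(x)
  g(x) = asin(x)   ⇒   g'(x) = 1/sqrt(1 - x^2)
  lim(x→0) f'(x)/g'(x) = lim(x→0) (4·sin(x))/(1/sqrt(1 - x^2))
  = 0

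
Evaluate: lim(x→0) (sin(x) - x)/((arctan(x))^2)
This is a 0/0 indeterminate form.

Apply L'Hôpital's rule: differentiate numerator and denominator separately.
  f(x) = -x + sin(x)   ⇒   f'(x) = cos(x) - 1
  g(x) = atan(x)^2   ⇒   g'(x) = 2·atan(x)/(x^2 + 1)
  lim(x→0) f'(x)/g'(x) = lim(x→0) (cos(x) - 1)/(2·atan(x)/(x^2 + 1))
  = 0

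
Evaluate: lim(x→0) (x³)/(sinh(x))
This is a 0/0 indeterminate form.

Apply L'Hôpital's rule: differentiate numerator and denominator separately.
  f(x) = x^3   ⇒   f'(x) = 3·x^2
  g(x) = sinh(x)   ⇒   g'(x) = cosh(x)
  lim(x→0) f'(x)/g'(x) = lim(x→0) (3·x^2)/(cosh(x))
  = 0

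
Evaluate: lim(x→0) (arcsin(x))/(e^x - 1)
This is a 0/0 indeterminate form.

Apply L'Hôpital's rule: differentiate numerator and denominator separately.
  f(x) = asin(x)   ⇒   f'(x) = 1/sqrt(1 - x^2)
  g(x) = e^(x) - 1   ⇒   g'(x) = e^(x)
  lim(x→0) f'(x)/g'(x) = lim(x→0) (1/sqrt(1 - x^2))/(e^(x))
  = 1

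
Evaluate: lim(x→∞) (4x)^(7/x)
This is an exponential indeterminate form.

For exponential indeterminate forms, take the natural log:
  Let L = lim(x→∞) (4x)^(7/x)
  Then ln(L) = lim(x→∞) [exponent × ln(base)]
  Evaluate using L'Hôpital or standard limits, then exponentiate.
  L = 1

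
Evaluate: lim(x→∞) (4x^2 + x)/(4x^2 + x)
This is an ∞/∞ indeterminate form.

Apply L'Hôpital's rule: differentiate numerator and denominator separately.
  f(x) = 4·x^2 + x   ⇒   f'(x) = 8·x + 1
  g(x) = 4·x^2 + x   ⇒   g'(x) = 8·x + 1
  lim(x→∞) f'(x)/g'(x) = lim(x→∞) (8·x + 1)/(8·x + 1)
  = 1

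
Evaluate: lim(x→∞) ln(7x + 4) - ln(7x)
This is an ∞-∞ indeterminate form.

Combine fractions or rationalize to convert ∞-∞ to 0/0 form:
  lim(x→∞) ln(7x + 4) - ln(7x) = 0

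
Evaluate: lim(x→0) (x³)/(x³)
This is a 0/0 indeterminate form.

Apply L'Hôpital's rule: differentiate numerator and denominator separately.
  f(x) = x^3   ⇒   f'(x) = 3·x^2
  g(x) = x^3   ⇒   g'(x) = 3·x^2
  lim(x→0) f'(x)/g'(x) = lim(x→0) (3·x^2)/(3·x^2)
  = 1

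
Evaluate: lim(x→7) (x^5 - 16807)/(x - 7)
This is a standard limit.

Factor or rationalize the expression:
  lim(x→7) (x^5 - 16807)/(x - 7) = 12005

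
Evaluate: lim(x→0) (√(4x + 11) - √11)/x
This is a standard limit.

Factor or rationalize the expression:
  lim(x→0) (√(4x + 11) - √11)/x = 2·sqrt(11)/11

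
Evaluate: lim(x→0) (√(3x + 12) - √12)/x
This is a standard limit.

Factor or rationalize the expression:
  lim(x→0) (√(3x + 12) - √12)/x = sqrt(3)/4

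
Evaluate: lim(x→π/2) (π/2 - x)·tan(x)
This is a 0·∞ indeterminate form.

Rewrite 0·∞ as a quotient (0/0 or ∞/∞ form), then apply L'Hôpital's rule:
  lim(x→π/2) (π/2 - x)·tan(x) = 1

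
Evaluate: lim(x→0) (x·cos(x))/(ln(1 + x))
This is a 0/0 indeterminate form.

Apply L'Hôpital's rule: differentiate numerator and denominator separately.
  f(x) = x·cos(x)   ⇒   f'(x) = -x·sin(x) + cos(x)
  g(x) = ln(x + 1)   ⇒   g'(x) = 1/(x + 1)
  lim(x→0) f'(x)/g'(x) = lim(x→0) (-x·sin(x) + cos(x))/(1/(x + 1))
  = 1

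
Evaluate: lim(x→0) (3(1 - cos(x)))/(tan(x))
This is a 0/0 indeterminate form.

Apply L'Hôpital's rule: differentiate numerator and denominator separately.
  f(x) = 3 - 3·cos(x)   ⇒   f'(x) = 3·sin(x)
  g(x) = tan(x)   ⇒   g'(x) = tan(x)^2 + 1
  lim(x→0) f'(x)/g'(x) = lim(x→0) (3·sin(x))/(tan(x)^2 + 1)
  = 0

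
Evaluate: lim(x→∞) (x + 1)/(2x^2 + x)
This is an ∞/∞ indeterminate form.

Apply L'Hôpital's rule: differentiate numerator and denominator separately.
  f(x) = x + 1   ⇒   f'(x) = 1
  g(x) = 2·x^2 + x   ⇒   g'(x) = 4·x + 1
  lim(x→∞) f'(x)/g'(x) = lim(x→∞) (1)/(4·x + 1)
  = 0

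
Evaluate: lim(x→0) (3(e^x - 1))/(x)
This is a 0/0 indeterminate form.

Apply L'Hôpital's rule: differentiate numerator and denominator separately.
  f(x) = 3·e^(x) - 3   ⇒   f'(x) = 3·e^(x)
  g(x) = x   ⇒   g'(x) = 1
  lim(x→0) f'(x)/g'(x) = lim(x→0) (3·e^(x))/(1)
  = 3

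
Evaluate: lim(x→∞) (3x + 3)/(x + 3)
This is an ∞/∞ indeterminate form.

Apply L'Hôpital's rule: differentiate numerator and denominator separately.
  f(x) = 3·x + 3   ⇒   f'(x) = 3
  g(x) = x + 3   ⇒   g'(x) = 1
  lim(x→∞) f'(x)/g'(x) = lim(x→∞) (3)/(1)
  = 3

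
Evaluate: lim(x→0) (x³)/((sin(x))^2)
This is a 0/0 indeterminate form.

Apply L'Hôpital's rule: differentiate numerator and denominator separately.
  f(x) = x^3   ⇒   f'(x) = 3·x^2
  g(x) = sin(x)^2   ⇒   g'(x) = 2·sin(x)·cos(x)
  lim(x→0) f'(x)/g'(x) = lim(x→0) (3·x^2)/(2·sin(x)·cos(x))
  = 0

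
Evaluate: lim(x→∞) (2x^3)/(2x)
This is an ∞/∞ indeterminate form.

Apply L'Hôpital's rule: differentiate numerator and denominator separately.
  f(x) = 2·x^3   ⇒   f'(x) = 6·x^2
  g(x) = 2·x   ⇒   g'(x) = 2
  lim(x→∞) f'(x)/g'(x) = lim(x→∞) (6·x^2)/(2)
  = ∞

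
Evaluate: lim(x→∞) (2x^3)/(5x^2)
This is an ∞/∞ indeterminate form.

Apply L'Hôpital's rule: differentiate numerator and denominator separately.
  f(x) = 2·x^3   ⇒   f'(x) = 6·x^2
  g(x) = 5·x^2   ⇒   g'(x) = 10·x
  lim(x→∞) f'(x)/g'(x) = lim(x→∞) (6·x^2)/(10·x)
  = ∞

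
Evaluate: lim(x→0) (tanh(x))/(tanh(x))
This is a 0/0 indeterminate form.

Apply L'Hôpital's rule: differentiate numerator and denominator separately.
  f(x) = tanh(x)   ⇒   f'(x) = 1 - tanh(x)^2
  g(x) = tanh(x)   ⇒   g'(x) = 1 - tanh(x)^2
  lim(x→0) f'(x)/g'(x) = lim(x→0) (1 - tanh(x)^2)/(1 - tanh(x)^2)
  = 1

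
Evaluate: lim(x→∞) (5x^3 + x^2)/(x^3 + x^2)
This is an ∞/∞ indeterminate form.

Apply L'Hôpital's rule: differentiate numerator and denominator separately.
  f(x) = 5·x^3 + x^2   ⇒   f'(x) = 15·x^2 + 2·x
  g(x) = x^3 + x^2   ⇒   g'(x) = 3·x^2 + 2·x
  lim(x→∞) f'(x)/g'(x) = lim(x→∞) (15·x^2 + 2·x)/(3·x^2 + 2·x)
  = 5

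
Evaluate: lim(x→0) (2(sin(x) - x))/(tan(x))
This is a 0/0 indeterminate form.

Apply L'Hôpital's rule: differentiate numerator and denominator separately.
  f(x) = -2·x + 2·sin(x)   ⇒   f'(x) = 2·cos(x) - 2
  g(x) = tan(x)   ⇒   g'(x) = tan(x)^2 + 1
  lim(x→0) f'(x)/g'(x) = lim(x→0) (2·cos(x) - 2)/(tan(x)^2 + 1)
  = 0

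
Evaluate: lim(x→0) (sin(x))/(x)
This is a 0/0 indeterminate form.

Apply L'Hôpital's rule: differentiate numerator and denominator separately.
  f(x) = sin(x)   ⇒   f'(x) = cos(x)
  g(x) = x   ⇒   g'(x) = 1
  lim(x→0) f'(x)/g'(x) = lim(x→0) (cos(x))/(1)
  = 1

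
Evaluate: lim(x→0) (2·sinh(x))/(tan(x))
This is a 0/0 indeterminate form.

Apply L'Hôpital's rule: differentiate numerator and denominator separately.
  f(x) = 2·sinh(x)   ⇒   f'(x) = 2·cosh(x)
  g(x) = tan(x)   ⇒   g'(x) = tan(x)^2 + 1
  lim(x→0) f'(x)/g'(x) = lim(x→0) (2·cosh(x))/(tan(x)^2 + 1)
  = 2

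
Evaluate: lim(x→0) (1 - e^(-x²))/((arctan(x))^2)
This is a 0/0 indeterminate form.

Apply L'Hôpital's rule: differentiate numerator and denominator separately.
  f(x) = 1 - e^(-x^2)   ⇒   f'(x) = 2·x·e^(-x^2)
  g(x) = atan(x)^2   ⇒   g'(x) = 2·atan(x)/(x^2 + 1)
  lim(x→0) f'(x)/g'(x) = lim(x→0) (2·x·e^(-x^2))/(2·atan(x)/(x^2 + 1))
  = 1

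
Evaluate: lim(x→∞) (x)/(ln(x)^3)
This is an ∞/∞ indeterminate form.

Apply L'Hôpital's rule: differentiate numerator and denominator separately.
  f(x) = x   ⇒   f'(x) = 1
  g(x) = ln(x)^3   ⇒   g'(x) = 3·ln(x)^2/x
  lim(x→∞) f'(x)/g'(x) = lim(x→∞) (1)/(3·ln(x)^2/x)
  = ∞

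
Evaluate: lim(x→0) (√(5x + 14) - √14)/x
This is a standard limit.

Factor or rationalize the expression:
  lim(x→0) (√(5x + 14) - √14)/x = 5·sqrt(14)/28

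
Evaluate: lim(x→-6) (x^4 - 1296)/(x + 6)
This is a standard limit.

Factor or rationalize the expression:
  lim(x→-6) (x^4 - 1296)/(x + 6) = -864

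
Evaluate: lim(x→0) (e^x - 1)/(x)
This is a 0/0 indeterminate form.

Apply L'Hôpital's rule: differentiate numerator and denominator separately.
  f(x) = e^(x) - 1   ⇒   f'(x) = e^(x)
  g(x) = x   ⇒   g'(x) = 1
  lim(x→0) f'(x)/g'(x) = lim(x→0) (e^(x))/(1)
  = 1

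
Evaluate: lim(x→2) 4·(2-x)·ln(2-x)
This is a 0·∞ indeterminate form.

Rewrite 0·∞ as a quotient (0/0 or ∞/∞ form), then apply L'Hôpital's rule:
  lim(x→2) 4·(2-x)·ln(2-x) = 0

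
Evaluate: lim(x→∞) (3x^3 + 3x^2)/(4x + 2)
This is an ∞/∞ indeterminate form.

Apply L'Hôpital's rule: differentiate numerator and denominator separately.
  f(x) = 3·x^3 + 3·x^2   ⇒   f'(x) = 9·x^2 + 6·x
  g(x) = 4·x + 2   ⇒   g'(x) = 4
  lim(x→∞) f'(x)/g'(x) = lim(x→∞) (9·x^2 + 6·x)/(4)
  = ∞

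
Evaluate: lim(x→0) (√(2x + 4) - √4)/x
This is a standard limit.

Factor or rationalize the expression:
  lim(x→0) (√(2x + 4) - √4)/x = 1/2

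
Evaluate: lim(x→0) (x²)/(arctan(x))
This is a 0/0 indeterminate form.

Apply L'Hôpital's rule: differentiate numerator and denominator separately.
  f(x) = x^2   ⇒   f'(x) = 2·x
  g(x) = atan(x)   ⇒   g'(x) = 1/(x^2 + 1)
  lim(x→0) f'(x)/g'(x) = lim(x→0) (2·x)/(1/(x^2 + 1))
  = 0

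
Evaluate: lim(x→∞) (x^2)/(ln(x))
This is an ∞/∞ indeterminate form.

Apply L'Hôpital's rule: differentiate numerator and denominator separately.
  f(x) = x^2   ⇒   f'(x) = 2·x
  g(x) = ln(x)   ⇒   g'(x) = 1/x
  lim(x→∞) f'(x)/g'(x) = lim(x→∞) (2·x)/(1/x)
  = ∞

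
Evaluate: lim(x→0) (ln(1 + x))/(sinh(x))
This is a 0/0 indeterminate form.

Apply L'Hôpital's rule: differentiate numerator and denominator separately.
  f(x) = ln(x + 1)   ⇒   f'(x) = 1/(x + 1)
  g(x) = sinh(x)   ⇒   g'(x) = cosh(x)
  lim(x→0) f'(x)/g'(x) = lim(x→0) (1/(x + 1))/(cosh(x))
  = 1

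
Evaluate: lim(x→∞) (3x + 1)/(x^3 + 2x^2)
This is an ∞/∞ indeterminate form.

Apply L'Hôpital's rule: differentiate numerator and denominator separately.
  f(x) = 3·x + 1   ⇒   f'(x) = 3
  g(x) = x^3 + 2·x^2   ⇒   g'(x) = 3·x^2 + 4·x
  lim(x→∞) f'(x)/g'(x) = lim(x→∞) (3)/(3·x^2 + 4·x)
  = 0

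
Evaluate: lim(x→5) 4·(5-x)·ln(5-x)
This is a 0·∞ indeterminate form.

Rewrite 0·∞ as a quotient (0/0 or ∞/∞ form), then apply L'Hôpital's rule:
  lim(x→5) 4·(5-x)·ln(5-x) = 0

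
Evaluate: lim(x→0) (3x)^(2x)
This is an exponential indeterminate form.

For exponential indeterminate forms, take the natural log:
  Let L = lim(x→0) (3x)^(2x)
  Then ln(L) = lim(x→0) [exponent × ln(base)]
  Evaluate using L'Hôpital or standard limits, then exponentiate.
  L = 1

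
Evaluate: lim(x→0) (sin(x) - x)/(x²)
This is a 0/0 indeterminate form.

Apply L'Hôpital's rule: differentiate numerator and denominator separately.
  f(x) = -x + sin(x)   ⇒   f'(x) = cos(x) - 1
  g(x) = x^2   ⇒   g'(x) = 2·x
  lim(x→0) f'(x)/g'(x) = lim(x→0) (cos(x) - 1)/(2·x)
  = 0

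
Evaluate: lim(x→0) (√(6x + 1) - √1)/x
This is a standard limit.

Factor or rationalize the expression:
  lim(x→0) (√(6x + 1) - √1)/x = 3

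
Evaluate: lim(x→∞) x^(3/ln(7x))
This is an exponential indeterminate form.

For exponential indeterminate forms, take the natural log:
  Let L = lim(x→∞) x^(3/ln(7x))
  Then ln(L) = lim(x→∞) [exponent × ln(base)]
  Evaluate using L'Hôpital or standard limits, then exponentiate.
  L = e^(3)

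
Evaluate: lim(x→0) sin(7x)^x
This is an exponential indeterminate form.

For exponential indeterminate forms, take the natural log:
  Let L = lim(x→0) sin(7x)^x
  Then ln(L) = lim(x→0) [exponent × ln(base)]
  Evaluate using L'Hôpital or standard limits, then exponentiate.
  L = 1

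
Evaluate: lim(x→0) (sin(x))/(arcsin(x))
This is a 0/0 indeterminate form.

Apply L'Hôpital's rule: differentiate numerator and denominator separately.
  f(x) = sin(x)   ⇒   f'(x) = cos(x)
  g(x) = asin(x)   ⇒   g'(x) = 1/sqrt(1 - x^2)
  lim(x→0) f'(x)/g'(x) = lim(x→0) (cos(x))/(1/sqrt(1 - x^2))
  = 1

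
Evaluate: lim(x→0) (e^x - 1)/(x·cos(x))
This is a 0/0 indeterminate form.

Apply L'Hôpital's rule: differentiate numerator and denominator separately.
  f(x) = e^(x) - 1   ⇒   f'(x) = e^(x)
  g(x) = x·cos(x)   ⇒   g'(x) = -x·sin(x) + cos(x)
  lim(x→0) f'(x)/g'(x) = lim(x→0) (e^(x))/(-x·sin(x) + cos(x))
  = 1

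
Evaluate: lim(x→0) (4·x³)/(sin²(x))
This is a 0/0 indeterminate form.

Apply L'Hôpital's rule: differentiate numerator and denominator separately.
  f(x) = 4·x^3   ⇒   f'(x) = 12·x^2
  g(x) = sin(x)^2   ⇒   g'(x) = 2·sin(x)·cos(x)
  lim(x→0) f'(x)/g'(x) = lim(x→0) (12·x^2)/(2·sin(x)·cos(x))
  = 0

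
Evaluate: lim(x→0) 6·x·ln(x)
This is a 0·∞ indeterminate form.

Rewrite 0·∞ as a quotient (0/0 or ∞/∞ form), then apply L'Hôpital's rule:
  lim(x→0) 6·x·ln(x) = 0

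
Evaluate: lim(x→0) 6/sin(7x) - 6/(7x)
This is an ∞-∞ indeterminate form.

Combine fractions or rationalize to convert ∞-∞ to 0/0 form:
  lim(x→0) 6/sin(7x) - 6/(7x) = 0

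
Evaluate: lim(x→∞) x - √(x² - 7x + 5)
This is an ∞-∞ indeterminate form.

Combine fractions or rationalize to convert ∞-∞ to 0/0 form:
  lim(x→∞) x - √(x² - 7x + 5) = 7/2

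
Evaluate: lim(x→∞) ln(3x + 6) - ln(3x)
This is an ∞-∞ indeterminate form.

Combine fractions or rationalize to convert ∞-∞ to 0/0 form:
  lim(x→∞) ln(3x + 6) - ln(3x) = 0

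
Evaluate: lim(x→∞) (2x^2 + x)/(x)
This is an ∞/∞ indeterminate form.

Apply L'Hôpital's rule: differentiate numerator and denominator separately.
  f(x) = 2·x^2 + x   ⇒   f'(x) = 4·x + 1
  g(x) = x   ⇒   g'(x) = 1
  lim(x→∞) f'(x)/g'(x) = lim(x→∞) (4·x + 1)/(1)
  = ∞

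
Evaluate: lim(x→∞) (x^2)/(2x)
This is an ∞/∞ indeterminate form.

Apply L'Hôpital's rule: differentiate numerator and denominator separately.
  f(x) = x^2   ⇒   f'(x) = 2·x
  g(x) = 2·x   ⇒   g'(x) = 2
  lim(x→∞) f'(x)/g'(x) = lim(x→∞) (2·x)/(2)
  = ∞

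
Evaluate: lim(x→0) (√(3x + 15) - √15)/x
This is a standard limit.

Factor or rationalize the expression:
  lim(x→0) (√(3x + 15) - √15)/x = sqrt(15)/10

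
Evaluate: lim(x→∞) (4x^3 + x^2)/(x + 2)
This is an ∞/∞ indeterminate form.

Apply L'Hôpital's rule: differentiate numerator and denominator separately.
  f(x) = 4·x^3 + x^2   ⇒   f'(x) = 12·x^2 + 2·x
  g(x) = x + 2   ⇒   g'(x) = 1
  lim(x→∞) f'(x)/g'(x) = lim(x→∞) (12·x^2 + 2·x)/(1)
  = ∞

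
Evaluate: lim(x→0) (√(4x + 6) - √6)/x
This is a standard limit.

Factor or rationalize the expression:
  lim(x→0) (√(4x + 6) - √6)/x = sqrt(6)/3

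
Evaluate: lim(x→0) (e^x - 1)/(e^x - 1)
This is a 0/0 indeterminate form.

Apply L'Hôpital's rule: differentiate numerator and denominator separately.
  f(x) = e^(x) - 1   ⇒   f'(x) = e^(x)
  g(x) = e^(x) - 1   ⇒   g'(x) = e^(x)
  lim(x→0) f'(x)/g'(x) = lim(x→0) (e^(x))/(e^(x))
  = 1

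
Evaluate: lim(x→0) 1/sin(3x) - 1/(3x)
This is an ∞-∞ indeterminate form.

Combine fractions or rationalize to convert ∞-∞ to 0/0 form:
  lim(x→0) 1/sin(3x) - 1/(3x) = 0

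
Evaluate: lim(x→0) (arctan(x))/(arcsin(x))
This is a 0/0 indeterminate form.

Apply L'Hôpital's rule: differentiate numerator and denominator separately.
  f(x) = atan(x)   ⇒   f'(x) = 1/(x^2 + 1)
  g(x) = asin(x)   ⇒   g'(x) = 1/sqrt(1 - x^2)
  lim(x→0) f'(x)/g'(x) = lim(x→0) (1/(x^2 + 1))/(1/sqrt(1 - x^2))
  = 1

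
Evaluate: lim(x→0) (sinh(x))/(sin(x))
This is a 0/0 indeterminate form.

Apply L'Hôpital's rule: differentiate numerator and denominator separately.
  f(x) = sinh(x)   ⇒   f'(x) = cosh(x)
  g(x) = sin(x)   ⇒   g'(x) = cos(x)
  lim(x→0) f'(x)/g'(x) = lim(x→0) (cosh(x))/(cos(x))
  = 1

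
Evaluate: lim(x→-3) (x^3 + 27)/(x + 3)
This is a standard limit.

Factor or rationalize the expression:
  lim(x→-3) (x^3 + 27)/(x + 3) = 27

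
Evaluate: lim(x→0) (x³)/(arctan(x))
This is a 0/0 indeterminate form.

Apply L'Hôpital's rule: differentiate numerator and denominator separately.
  f(x) = x^3   ⇒   f'(x) = 3·x^2
  g(x) = atan(x)   ⇒   g'(x) = 1/(x^2 + 1)
  lim(x→0) f'(x)/g'(x) = lim(x→0) (3·x^2)/(1/(x^2 + 1))
  = 0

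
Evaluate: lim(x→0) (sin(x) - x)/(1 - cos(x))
This is a 0/0 indeterminate form.

Apply L'Hôpital's rule: differentiate numerator and denominator separately.
  f(x) = -x + sin(x)   ⇒   f'(x) = cos(x) - 1
  g(x) = 1 - cos(x)   ⇒   g'(x) = sin(x)
  lim(x→0) f'(x)/g'(x) = lim(x→0) (cos(x) - 1)/(sin(x))
  = 0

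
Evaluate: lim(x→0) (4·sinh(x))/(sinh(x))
This is a 0/0 indeterminate form.

Apply L'Hôpital's rule: differentiate numerator and denominator separately.
  f(x) = 4·sinh(x)   ⇒   f'(x) = 4·cosh(x)
  g(x) = sinh(x)   ⇒   g'(x) = cosh(x)
  lim(x→0) f'(x)/g'(x) = lim(x→0) (4·cosh(x))/(cosh(x))
  = 4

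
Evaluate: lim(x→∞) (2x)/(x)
This is an ∞/∞ indeterminate form.

Apply L'Hôpital's rule: differentiate numerator and denominator separately.
  f(x) = 2·x   ⇒   f'(x) = 2
  g(x) = x   ⇒   g'(x) = 1
  lim(x→∞) f'(x)/g'(x) = lim(x→∞) (2)/(1)
  = 2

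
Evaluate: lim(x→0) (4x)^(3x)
This is an exponential indeterminate form.

For exponential indeterminate forms, take the natural log:
  Let L = lim(x→0) (4x)^(3x)
  Then ln(L) = lim(x→0) [exponent × ln(base)]
  Evaluate using L'Hôpital or standard limits, then exponentiate.
  L = 1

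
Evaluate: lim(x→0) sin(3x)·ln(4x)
This is a 0·∞ indeterminate form.

Rewrite 0·∞ as a quotient (0/0 or ∞/∞ form), then apply L'Hôpital's rule:
  lim(x→0) sin(3x)·ln(4x) = 0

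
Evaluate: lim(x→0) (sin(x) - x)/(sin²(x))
This is a 0/0 indeterminate form.

Apply L'Hôpital's rule: differentiate numerator and denominator separately.
  f(x) = -x + sin(x)   ⇒   f'(x) = cos(x) - 1
  g(x) = sin(x)^2   ⇒   g'(x) = 2·sin(x)·cos(x)
  lim(x→0) f'(x)/g'(x) = lim(x→0) (cos(x) - 1)/(2·sin(x)·cos(x))
  = 0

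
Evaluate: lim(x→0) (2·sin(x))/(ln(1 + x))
This is a 0/0 indeterminate form.

Apply L'Hôpital's rule: differentiate numerator and denominator separately.
  f(x) = 2·sin(x)   ⇒   f'(x) = 2·cos(x)
  g(x) = ln(x + 1)   ⇒   g'(x) = 1/(x + 1)
  lim(x→0) f'(x)/g'(x) = lim(x→0) (2·cos(x))/(1/(x + 1))
  = 2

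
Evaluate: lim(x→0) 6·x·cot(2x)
This is a 0·∞ indeterminate form.

Rewrite 0·∞ as a quotient (0/0 or ∞/∞ form), then apply L'Hôpital's rule:
  lim(x→0) 6·x·cot(2x) = 3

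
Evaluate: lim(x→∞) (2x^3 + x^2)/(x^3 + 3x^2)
This is an ∞/∞ indeterminate form.

Apply L'Hôpital's rule: differentiate numerator and denominator separately.
  f(x) = 2·x^3 + x^2   ⇒   f'(x) = 6·x^2 + 2·x
  g(x) = x^3 + 3·x^2   ⇒   g'(x) = 3·x^2 + 6·x
  lim(x→∞) f'(x)/g'(x) = lim(x→∞) (6·x^2 + 2·x)/(3·x^2 + 6·x)
  = 2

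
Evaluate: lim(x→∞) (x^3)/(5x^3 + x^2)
This is an ∞/∞ indeterminate form.

Apply L'Hôpital's rule: differentiate numerator and denominator separately.
  f(x) = x^3   ⇒   f'(x) = 3·x^2
  g(x) = 5·x^3 + x^2   ⇒   g'(x) = 15·x^2 + 2·x
  lim(x→∞) f'(x)/g'(x) = lim(x→∞) (3·x^2)/(15·x^2 + 2·x)
  = 1/5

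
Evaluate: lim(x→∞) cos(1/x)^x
This is an exponential indeterminate form.

For exponential indeterminate forms, take the natural log:
  Let L = lim(x→∞) cos(1/x)^x
  Then ln(L) = lim(x→∞) [exponent × ln(base)]
  Evaluate using L'Hôpital or standard limits, then exponentiate.
  L = 1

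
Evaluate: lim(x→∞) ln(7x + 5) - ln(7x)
This is an ∞-∞ indeterminate form.

Combine fractions or rationalize to convert ∞-∞ to 0/0 form:
  lim(x→∞) ln(7x + 5) - ln(7x) = 0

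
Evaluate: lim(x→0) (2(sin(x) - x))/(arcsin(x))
This is a 0/0 indeterminate form.

Apply L'Hôpital's rule: differentiate numerator and denominator separately.
  f(x) = -2·x + 2·sin(x)   ⇒   f'(x) = 2·cos(x) - 2
  g(x) = asin(x)   ⇒   g'(x) = 1/sqrt(1 - x^2)
  lim(x→0) f'(x)/g'(x) = lim(x→0) (2·cos(x) - 2)/(1/sqrt(1 - x^2))
  = 0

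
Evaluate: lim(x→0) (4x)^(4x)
This is an exponential indeterminate form.

For exponential indeterminate forms, take the natural log:
  Let L = lim(x→0) (4x)^(4x)
  Then ln(L) = lim(x→0) [exponent × ln(base)]
  Evaluate using L'Hôpital or standard limits, then exponentiate.
  L = 1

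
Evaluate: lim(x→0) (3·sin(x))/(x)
This is a 0/0 indeterminate form.

Apply L'Hôpital's rule: differentiate numerator and denominator separately.
  f(x) = 3·sin(x)   ⇒   f'(x) = 3·cos(x)
  g(x) = x   ⇒   g'(x) = 1
  lim(x→0) f'(x)/g'(x) = lim(x→0) (3·cos(x))/(1)
  = 3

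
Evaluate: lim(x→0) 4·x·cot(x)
This is a 0·∞ indeterminate form.

Rewrite 0·∞ as a quotient (0/0 or ∞/∞ form), then apply L'Hôpital's rule:
  lim(x→0) 4·x·cot(x) = 4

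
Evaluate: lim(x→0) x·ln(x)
This is a 0·∞ indeterminate form.

Rewrite 0·∞ as a quotient (0/0 or ∞/∞ form), then apply L'Hôpital's rule:
  lim(x→0) x·ln(x) = 0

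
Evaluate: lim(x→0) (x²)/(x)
This is a 0/0 indeterminate form.

Apply L'Hôpital's rule: differentiate numerator and denominator separately.
  f(x) = x^2   ⇒   f'(x) = 2·x
  g(x) = x   ⇒   g'(x) = 1
  lim(x→0) f'(x)/g'(x) = lim(x→0) (2·x)/(1)
  = 0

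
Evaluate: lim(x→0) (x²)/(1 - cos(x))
This is a 0/0 indeterminate form.

Apply L'Hôpital's rule: differentiate numerator and denominator separately.
  f(x) = x^2   ⇒   f'(x) = 2·x
  g(x) = 1 - cos(x)   ⇒   g'(x) = sin(x)
  lim(x→0) f'(x)/g'(x) = lim(x→0) (2·x)/(sin(x))
  = 2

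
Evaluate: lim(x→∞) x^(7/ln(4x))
This is an exponential indeterminate form.

For exponential indeterminate forms, take the natural log:
  Let L = lim(x→∞) x^(7/ln(4x))
  Then ln(L) = lim(x→∞) [exponent × ln(base)]
  Evaluate using L'Hôpital or standard limits, then exponentiate.
  L = e^(7)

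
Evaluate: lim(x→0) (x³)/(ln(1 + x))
This is a 0/0 indeterminate form.

Apply L'Hôpital's rule: differentiate numerator and denominator separately.
  f(x) = x^3   ⇒   f'(x) = 3·x^2
  g(x) = ln(x + 1)   ⇒   g'(x) = 1/(x + 1)
  lim(x→0) f'(x)/g'(x) = lim(x→0) (3·x^2)/(1/(x + 1))
  = 0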